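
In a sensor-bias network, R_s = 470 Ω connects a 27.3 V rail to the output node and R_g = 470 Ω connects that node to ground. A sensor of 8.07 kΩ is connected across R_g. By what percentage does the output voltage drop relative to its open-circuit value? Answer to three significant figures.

2.83 %

The divider's output (Thévenin) resistance is R_s‖R_g = 235.0 Ω.
Fractional drop under load = R_th/(R_th + R_L) = 235.0 / (235.0 + 8070) = 0.02830.
So the output falls by 2.83 %.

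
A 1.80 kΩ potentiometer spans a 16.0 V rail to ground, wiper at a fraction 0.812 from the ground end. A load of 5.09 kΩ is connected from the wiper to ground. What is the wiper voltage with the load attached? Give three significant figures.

The wiper splits the pot into (1−α)R = 338.4 Ω above and αR = 1462 Ω below.
Lower section ‖ load = 1136 Ω.
V_wiper = 16.0 × 1136/(338.4 + 1136) = 12.3 V.

V ≈ 12.3 V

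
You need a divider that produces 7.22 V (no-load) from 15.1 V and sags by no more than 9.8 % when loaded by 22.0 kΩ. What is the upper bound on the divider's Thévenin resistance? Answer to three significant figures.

R_th ≤ 2.39 kΩ

Loading drop = R_th/(R_th + R_L) ≤ 0.0980, so R_th ≤ R_L · ε/(1−ε) = 22.0 kΩ × 0.0980/0.9020 = 2.39 kΩ.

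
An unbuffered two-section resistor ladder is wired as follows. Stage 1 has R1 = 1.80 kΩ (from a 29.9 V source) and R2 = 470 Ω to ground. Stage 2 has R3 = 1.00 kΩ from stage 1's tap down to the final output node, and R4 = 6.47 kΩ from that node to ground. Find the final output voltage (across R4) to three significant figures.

Stage 2 presents R3+R4 = 7470 Ω as a load on stage 1's tap.
Stage 1's lower leg becomes R2‖(R3+R4) = 442.2 Ω, so V_mid = 29.9 × 442.2/2242 = 5.897 V.
Stage 2 is itself unloaded: V_out = V_mid × R4/(R3+R4) = 5.897 × 6470/7470 = 5.11 V.

V_out ≈ 5.11 V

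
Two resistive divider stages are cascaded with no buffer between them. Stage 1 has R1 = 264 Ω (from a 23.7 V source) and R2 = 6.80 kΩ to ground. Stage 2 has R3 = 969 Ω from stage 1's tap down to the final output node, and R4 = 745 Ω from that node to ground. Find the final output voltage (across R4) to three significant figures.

Stage 2 presents R3+R4 = 1714 Ω as a load on stage 1's tap.
Stage 1's lower leg becomes R2‖(R3+R4) = 1369 Ω, so V_mid = 23.7 × 1369/1633 = 19.87 V.
Stage 2 is itself unloaded: V_out = V_mid × R4/(R3+R4) = 19.87 × 745/1714 = 8.64 V.

V_out ≈ 8.64 V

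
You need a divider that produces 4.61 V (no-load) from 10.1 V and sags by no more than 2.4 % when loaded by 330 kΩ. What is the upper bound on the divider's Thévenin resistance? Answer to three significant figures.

R_th ≤ 8.11 kΩ

Loading drop = R_th/(R_th + R_L) ≤ 0.0240, so R_th ≤ R_L · ε/(1−ε) = 330 kΩ × 0.0240/0.9760 = 8.11 kΩ.
(Any R1, R2 with R2/(R1+R2) = 0.456 and R1‖R2 ≤ 8.11 kΩ will meet the spec.)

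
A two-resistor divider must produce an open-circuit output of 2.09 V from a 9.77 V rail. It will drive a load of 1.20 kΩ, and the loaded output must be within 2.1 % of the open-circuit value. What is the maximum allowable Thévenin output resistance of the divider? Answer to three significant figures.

Loading drop = R_th/(R_th + R_L) ≤ 0.0210, so R_th ≤ R_L · ε/(1−ε) = 1.20 kΩ × 0.0210/0.9790 = 25.7 Ω.

R_th ≤ 25.7 Ω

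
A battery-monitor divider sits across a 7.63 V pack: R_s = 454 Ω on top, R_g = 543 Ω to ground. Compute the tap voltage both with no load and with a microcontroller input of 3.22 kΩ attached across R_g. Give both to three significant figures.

Open-circuit: V = 7.63 × 543/(454 + 543) = 4.16 V.
With the load, R_g becomes R_g‖R_L = 464.6 Ω, so V = 7.63 × 464.6/918.6 = 3.86 V.

Unloaded: 4.16 V; loaded: 3.86 V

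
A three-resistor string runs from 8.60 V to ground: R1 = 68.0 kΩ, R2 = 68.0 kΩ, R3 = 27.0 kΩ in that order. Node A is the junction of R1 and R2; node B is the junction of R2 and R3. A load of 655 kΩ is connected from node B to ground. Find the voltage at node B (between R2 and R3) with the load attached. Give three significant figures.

At node B, R3 is in parallel with the load: R3‖R_L = 25.93 kΩ.
Below node A the resistance is R2 + (R3‖R_L) = 93.93 kΩ, so V_A = 8.60 × 93.93/161.9 = 4.989 V.
Then V_B = V_A × (R3‖R_L)/(R2 + R3‖R_L) = 4.989 × 25.93/93.93 = 1.38 V.

V ≈ 1.38 V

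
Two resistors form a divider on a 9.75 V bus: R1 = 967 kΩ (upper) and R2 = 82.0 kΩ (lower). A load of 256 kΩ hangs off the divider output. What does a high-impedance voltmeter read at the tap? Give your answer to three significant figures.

V_out ≈ 0.588 V

The load sits in parallel with R2: R2‖R_L = (82.0 × 256) / (82.0 + 256) = 62.11 kΩ.
V_out = 9.75 × 62.11 / (967 + 62.11) = 9.75 × 62.11/1029 = 0.588 V.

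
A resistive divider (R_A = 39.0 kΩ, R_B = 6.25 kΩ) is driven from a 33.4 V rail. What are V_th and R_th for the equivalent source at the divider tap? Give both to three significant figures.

V_th = 4.61 V, R_th = 5.39 kΩ

V_th is the open-circuit tap voltage: 33.4 × 6.25/(39.0 + 6.25) = 4.61 V.
With the supply zeroed, R_A and R_B appear in parallel from the tap: R_th = R_A‖R_B = (39.0 × 6.25)/45.25 = 5.39 kΩ.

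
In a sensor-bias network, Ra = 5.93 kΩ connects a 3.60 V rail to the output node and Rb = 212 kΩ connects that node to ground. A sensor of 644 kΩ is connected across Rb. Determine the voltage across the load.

V_out ≈ 3.47 V

The load sits in parallel with Rb: Rb‖R_L = (212 × 644) / (212 + 644) = 159.5 kΩ.
V_out = 3.60 × 159.5 / (5.93 + 159.5) = 3.60 × 159.5/165.4 = 3.47 V.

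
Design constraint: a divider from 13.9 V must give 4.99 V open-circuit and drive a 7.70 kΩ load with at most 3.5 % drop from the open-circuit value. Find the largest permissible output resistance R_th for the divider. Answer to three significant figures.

Loading drop = R_th/(R_th + R_L) ≤ 0.0350, so R_th ≤ R_L · ε/(1−ε) = 7.70 kΩ × 0.0350/0.9650 = 279 Ω.

R_th ≤ 279 Ω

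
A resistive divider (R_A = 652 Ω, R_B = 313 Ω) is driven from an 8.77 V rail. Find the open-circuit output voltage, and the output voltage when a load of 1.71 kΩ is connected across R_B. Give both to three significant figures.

Open-circuit: V = 8.77 × 313/(652 + 313) = 2.84 V.
With the load, R_B becomes R_B‖R_L = 264.6 Ω, so V = 8.77 × 264.6/916.6 = 2.53 V.

Unloaded: 2.84 V; loaded: 2.53 V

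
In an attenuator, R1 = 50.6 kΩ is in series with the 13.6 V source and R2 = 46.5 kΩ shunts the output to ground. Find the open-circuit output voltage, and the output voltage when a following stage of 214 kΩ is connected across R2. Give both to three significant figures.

Open-circuit: V = 13.6 × 46.5/(50.6 + 46.5) = 6.51 V.
With the load, R2 becomes R2‖R_L = 38.20 kΩ, so V = 13.6 × 38.20/88.80 = 5.85 V.

Unloaded: 6.51 V; loaded: 5.85 V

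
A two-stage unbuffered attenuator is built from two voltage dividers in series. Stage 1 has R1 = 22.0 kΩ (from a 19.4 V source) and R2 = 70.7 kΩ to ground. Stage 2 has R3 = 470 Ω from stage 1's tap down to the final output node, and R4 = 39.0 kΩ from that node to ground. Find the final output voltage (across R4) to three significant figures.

Stage 2 presents R3+R4 = 39470 Ω as a load on stage 1's tap.
Stage 1's lower leg becomes R2‖(R3+R4) = 25330 Ω, so V_mid = 19.4 × 25330/47330 = 10.38 V.
Stage 2 is itself unloaded: V_out = V_mid × R4/(R3+R4) = 10.38 × 39000/39470 = 10.3 V.

V_out ≈ 10.3 V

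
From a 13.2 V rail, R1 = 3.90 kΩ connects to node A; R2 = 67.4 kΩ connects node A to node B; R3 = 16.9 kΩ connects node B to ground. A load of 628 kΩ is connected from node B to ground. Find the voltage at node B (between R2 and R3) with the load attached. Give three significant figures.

At node B, R3 is in parallel with the load: R3‖R_L = 16.46 kΩ.
Below node A the resistance is R2 + (R3‖R_L) = 83.86 kΩ, so V_A = 13.2 × 83.86/87.76 = 12.61 V.
Then V_B = V_A × (R3‖R_L)/(R2 + R3‖R_L) = 12.61 × 16.46/83.86 = 2.48 V.

V ≈ 2.48 V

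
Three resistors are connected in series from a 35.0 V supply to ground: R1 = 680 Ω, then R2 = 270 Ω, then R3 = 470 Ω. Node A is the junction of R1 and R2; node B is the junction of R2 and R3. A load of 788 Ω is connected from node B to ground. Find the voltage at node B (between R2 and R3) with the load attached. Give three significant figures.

At node B, R3 is in parallel with the load: R3‖R_L = 294.4 Ω.
Below node A the resistance is R2 + (R3‖R_L) = 564.4 Ω, so V_A = 35.0 × 564.4/1244 = 15.87 V.
Then V_B = V_A × (R3‖R_L)/(R2 + R3‖R_L) = 15.87 × 294.4/564.4 = 8.28 V.

V ≈ 8.28 V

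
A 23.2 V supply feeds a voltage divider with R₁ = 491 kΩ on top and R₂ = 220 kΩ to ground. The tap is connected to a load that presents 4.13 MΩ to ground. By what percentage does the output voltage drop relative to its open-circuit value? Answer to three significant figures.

The divider's output (Thévenin) resistance is R₁‖R₂ = 151.9 kΩ.
Fractional drop under load = R_th/(R_th + R_L) = 151.9 / (151.9 + 4130) = 0.03548.
So the output falls by 3.55 %.

3.55 %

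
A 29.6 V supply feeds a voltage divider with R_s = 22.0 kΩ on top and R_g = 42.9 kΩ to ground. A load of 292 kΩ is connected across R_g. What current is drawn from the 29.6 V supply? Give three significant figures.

I ≈ 0.498 mA

R_g‖R_L = 37.40 kΩ, so the source sees R_s + R_g‖R_L = 59.40 kΩ.
I = 29.6 V / 59.40 kΩ = 0.498 mA.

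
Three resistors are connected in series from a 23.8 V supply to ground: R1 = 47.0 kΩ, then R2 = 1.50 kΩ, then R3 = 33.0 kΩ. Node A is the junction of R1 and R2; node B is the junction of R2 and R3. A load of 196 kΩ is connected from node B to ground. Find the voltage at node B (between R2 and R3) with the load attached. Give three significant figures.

V ≈ 8.76 V

At node B, R3 is in parallel with the load: R3‖R_L = 28.24 kΩ.
Below node A the resistance is R2 + (R3‖R_L) = 29.74 kΩ, so V_A = 23.8 × 29.74/76.74 = 9.224 V.
Then V_B = V_A × (R3‖R_L)/(R2 + R3‖R_L) = 9.224 × 28.24/29.74 = 8.76 V.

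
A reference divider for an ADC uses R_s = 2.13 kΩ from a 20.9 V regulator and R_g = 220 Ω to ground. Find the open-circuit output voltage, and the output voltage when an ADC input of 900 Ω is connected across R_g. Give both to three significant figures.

Open-circuit: V = 20.9 × 220/(2130 + 220) = 1.96 V.
With the load, R_g becomes R_g‖R_L = 176.8 Ω, so V = 20.9 × 176.8/2307 = 1.60 V.

Unloaded: 1.96 V; loaded: 1.60 V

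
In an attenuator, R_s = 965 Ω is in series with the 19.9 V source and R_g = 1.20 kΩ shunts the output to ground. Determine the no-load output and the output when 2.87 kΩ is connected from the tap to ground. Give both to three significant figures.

Unloaded: 11.0 V; loaded: 9.30 V

Open-circuit: V = 19.9 × 1200/(965 + 1200) = 11.0 V.
With the load, R_g becomes R_g‖R_L = 846.2 Ω, so V = 19.9 × 846.2/1811 = 9.30 V.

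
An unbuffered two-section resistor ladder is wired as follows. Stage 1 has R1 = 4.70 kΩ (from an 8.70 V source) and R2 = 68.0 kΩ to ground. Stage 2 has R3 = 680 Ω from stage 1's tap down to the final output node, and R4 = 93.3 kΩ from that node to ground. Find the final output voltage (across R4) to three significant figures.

V_out ≈ 7.72 V

Stage 2 presents R3+R4 = 93980 Ω as a load on stage 1's tap.
Stage 1's lower leg becomes R2‖(R3+R4) = 39450 Ω, so V_mid = 8.70 × 39450/44150 = 7.774 V.
Stage 2 is itself unloaded: V_out = V_mid × R4/(R3+R4) = 7.774 × 93300/93980 = 7.72 V.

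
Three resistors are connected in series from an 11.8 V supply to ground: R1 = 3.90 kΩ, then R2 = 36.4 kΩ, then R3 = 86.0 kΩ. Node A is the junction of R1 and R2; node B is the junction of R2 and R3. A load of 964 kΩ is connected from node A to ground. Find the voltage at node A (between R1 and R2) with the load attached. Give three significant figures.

V ≈ 11.4 V

Below node A the series string R2+R3 = 122.4 kΩ sits in parallel with the 964 kΩ load: 108.6 kΩ.
V_A = 11.8 × 108.6/(3.90 + 108.6) = 11.4 V.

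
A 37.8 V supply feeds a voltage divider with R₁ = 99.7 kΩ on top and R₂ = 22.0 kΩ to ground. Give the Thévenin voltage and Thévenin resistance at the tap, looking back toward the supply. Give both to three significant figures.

V_th is the open-circuit tap voltage: 37.8 × 22.0/(99.7 + 22.0) = 6.83 V.
With the supply zeroed, R₁ and R₂ appear in parallel from the tap: R_th = R₁‖R₂ = (99.7 × 22.0)/121.7 = 18.0 kΩ.

V_th = 6.83 V, R_th = 18.0 kΩ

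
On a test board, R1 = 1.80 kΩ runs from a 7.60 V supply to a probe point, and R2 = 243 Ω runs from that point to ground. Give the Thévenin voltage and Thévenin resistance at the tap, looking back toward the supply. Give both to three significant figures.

V_th is the open-circuit tap voltage: 7.60 × 243/(1800 + 243) = 0.904 V.
With the supply zeroed, R1 and R2 appear in parallel from the tap: R_th = R1‖R2 = (1800 × 243)/2043 = 214 Ω.

V_th = 0.904 V, R_th = 214 Ω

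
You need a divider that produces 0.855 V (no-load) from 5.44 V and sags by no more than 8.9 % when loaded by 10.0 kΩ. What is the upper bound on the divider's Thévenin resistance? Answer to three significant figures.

Loading drop = R_th/(R_th + R_L) ≤ 0.0890, so R_th ≤ R_L · ε/(1−ε) = 10.0 kΩ × 0.0890/0.9110 = 977 Ω.

R_th ≤ 977 Ω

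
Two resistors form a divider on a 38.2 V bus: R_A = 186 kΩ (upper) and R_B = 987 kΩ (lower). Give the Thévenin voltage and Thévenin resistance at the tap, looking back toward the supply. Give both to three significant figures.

V_th = 32.1 V, R_th = 157 kΩ

V_th is the open-circuit tap voltage: 38.2 × 987/(186 + 987) = 32.1 V.
With the supply zeroed, R_A and R_B appear in parallel from the tap: R_th = R_A‖R_B = (186 × 987)/1173 = 157 kΩ.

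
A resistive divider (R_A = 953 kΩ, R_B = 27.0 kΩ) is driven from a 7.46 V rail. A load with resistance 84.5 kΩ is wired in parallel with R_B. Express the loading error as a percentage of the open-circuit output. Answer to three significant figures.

Unloaded V = 7.46 × 27.0/980.0 = 0.2055 V.
Loaded: R_B‖R_L = 20.46 kΩ, giving V = 7.46 × 20.46/973.5 = 0.1568 V.
Drop = (0.2055 − 0.1568) / 0.2055 = 23.7 %.

23.7 %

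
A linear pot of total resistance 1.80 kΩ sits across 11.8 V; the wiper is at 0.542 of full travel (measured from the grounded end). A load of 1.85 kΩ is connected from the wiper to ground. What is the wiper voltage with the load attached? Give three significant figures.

V ≈ 5.15 V

The wiper splits the pot into (1−α)R = 824.4 Ω above and αR = 975.6 Ω below.
Lower section ‖ load = 638.8 Ω.
V_wiper = 11.8 × 638.8/(824.4 + 638.8) = 5.15 V.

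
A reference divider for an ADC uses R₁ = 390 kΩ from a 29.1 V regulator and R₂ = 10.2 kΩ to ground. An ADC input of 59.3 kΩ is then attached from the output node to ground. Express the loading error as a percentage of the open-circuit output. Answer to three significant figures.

The divider's output (Thévenin) resistance is R₁‖R₂ = 9.940 kΩ.
Fractional drop under load = R_th/(R_th + R_L) = 9.940 / (9.940 + 59.3) = 0.1436.
So the output falls by 14.4 %.

14.4 %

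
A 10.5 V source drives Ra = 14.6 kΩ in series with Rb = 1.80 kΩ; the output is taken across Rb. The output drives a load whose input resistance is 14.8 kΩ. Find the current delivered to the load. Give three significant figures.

I_L ≈ 0.0703 mA

Rb‖R_L = 1.605 kΩ; V_out = 10.5 × 1.605/16.20 = 1.040 V.
I_L = V_out / R_L = 1.040 / 14.8 kΩ = 0.0703 mA.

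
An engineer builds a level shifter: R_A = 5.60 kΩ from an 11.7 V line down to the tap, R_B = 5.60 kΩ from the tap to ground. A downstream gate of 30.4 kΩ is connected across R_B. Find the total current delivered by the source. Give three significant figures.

I ≈ 1.13 mA

R_B‖R_L = 4.729 kΩ, so the source sees R_A + R_B‖R_L = 10.33 kΩ.
I = 11.7 V / 10.33 kΩ = 1.13 mA.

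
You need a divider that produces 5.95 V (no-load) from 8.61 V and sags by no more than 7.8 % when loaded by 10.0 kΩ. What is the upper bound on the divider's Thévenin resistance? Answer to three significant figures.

R_th ≤ 846 Ω

Loading drop = R_th/(R_th + R_L) ≤ 0.0780, so R_th ≤ R_L · ε/(1−ε) = 10.0 kΩ × 0.0780/0.9220 = 846 Ω.
(Any R1, R2 with R2/(R1+R2) = 0.691 and R1‖R2 ≤ 846 Ω will meet the spec.)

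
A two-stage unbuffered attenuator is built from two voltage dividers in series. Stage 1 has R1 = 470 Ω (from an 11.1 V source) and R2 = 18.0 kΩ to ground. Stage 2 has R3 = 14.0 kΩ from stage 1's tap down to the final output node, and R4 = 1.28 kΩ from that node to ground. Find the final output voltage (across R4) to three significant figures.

Stage 2 presents R3+R4 = 15280 Ω as a load on stage 1's tap.
Stage 1's lower leg becomes R2‖(R3+R4) = 8264 Ω, so V_mid = 11.1 × 8264/8734 = 10.50 V.
Stage 2 is itself unloaded: V_out = V_mid × R4/(R3+R4) = 10.50 × 1280/15280 = 0.880 V.

V_out ≈ 0.880 V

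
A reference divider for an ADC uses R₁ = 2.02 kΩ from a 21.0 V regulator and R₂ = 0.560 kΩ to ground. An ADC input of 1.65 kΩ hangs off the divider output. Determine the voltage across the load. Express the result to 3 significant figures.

V_out ≈ 3.60 V

The load sits in parallel with R₂: R₂‖R_L = (560 × 1650) / (560 + 1650) = 418.1 Ω.
V_out = 21.0 × 418.1 / (2020 + 418.1) = 21.0 × 418.1/2438 = 3.60 V.
(Unloaded it would have been 4.56 V.)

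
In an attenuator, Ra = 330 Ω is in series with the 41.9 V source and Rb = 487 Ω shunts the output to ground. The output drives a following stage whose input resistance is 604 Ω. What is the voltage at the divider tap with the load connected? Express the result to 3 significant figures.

V_out ≈ 18.8 V

The load sits in parallel with Rb: Rb‖R_L = (487 × 604) / (487 + 604) = 269.6 Ω.
V_out = 41.9 × 269.6 / (330 + 269.6) = 41.9 × 269.6/599.6 = 18.8 V.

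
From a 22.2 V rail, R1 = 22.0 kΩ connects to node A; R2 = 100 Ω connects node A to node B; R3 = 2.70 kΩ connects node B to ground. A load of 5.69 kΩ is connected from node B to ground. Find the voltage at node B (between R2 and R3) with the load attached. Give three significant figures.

V ≈ 1.70 V

At node B, R3 is in parallel with the load: R3‖R_L = 1831 Ω.
Below node A the resistance is R2 + (R3‖R_L) = 1931 Ω, so V_A = 22.2 × 1931/23930 = 1.791 V.
Then V_B = V_A × (R3‖R_L)/(R2 + R3‖R_L) = 1.791 × 1831/1931 = 1.70 V.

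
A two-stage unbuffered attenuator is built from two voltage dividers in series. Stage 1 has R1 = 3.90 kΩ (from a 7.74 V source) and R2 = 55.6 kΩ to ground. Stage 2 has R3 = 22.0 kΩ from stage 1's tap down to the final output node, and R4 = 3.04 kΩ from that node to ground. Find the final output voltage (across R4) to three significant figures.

V_out ≈ 0.767 V

Stage 2 presents R3+R4 = 25.04 kΩ as a load on stage 1's tap.
Stage 1's lower leg becomes R2‖(R3+R4) = 17.26 kΩ, so V_mid = 7.74 × 17.26/21.16 = 6.314 V.
Stage 2 is itself unloaded: V_out = V_mid × R4/(R3+R4) = 6.314 × 3.04/25.04 = 0.767 V.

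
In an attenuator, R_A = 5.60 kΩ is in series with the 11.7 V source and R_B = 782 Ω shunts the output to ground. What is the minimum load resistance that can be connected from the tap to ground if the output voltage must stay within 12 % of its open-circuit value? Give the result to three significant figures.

R_L(min) ≈ 5.03 kΩ

Output resistance R_th = R_A‖R_B = (5600 × 782)/6382 = 686.2 Ω.
The fractional drop is R_th/(R_th + R_L); requiring this ≤ 0.120 gives R_L ≥ R_th(1/0.120 − 1) = 686.2 × 7.333 = 5.03 kΩ.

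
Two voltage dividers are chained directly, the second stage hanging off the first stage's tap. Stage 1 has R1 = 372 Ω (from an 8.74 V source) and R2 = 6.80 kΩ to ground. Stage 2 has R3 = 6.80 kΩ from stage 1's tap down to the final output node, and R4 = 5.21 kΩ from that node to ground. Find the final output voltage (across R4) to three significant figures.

Stage 2 presents R3+R4 = 12010 Ω as a load on stage 1's tap.
Stage 1's lower leg becomes R2‖(R3+R4) = 4342 Ω, so V_mid = 8.74 × 4342/4714 = 8.050 V.
Stage 2 is itself unloaded: V_out = V_mid × R4/(R3+R4) = 8.050 × 5210/12010 = 3.49 V.

V_out ≈ 3.49 V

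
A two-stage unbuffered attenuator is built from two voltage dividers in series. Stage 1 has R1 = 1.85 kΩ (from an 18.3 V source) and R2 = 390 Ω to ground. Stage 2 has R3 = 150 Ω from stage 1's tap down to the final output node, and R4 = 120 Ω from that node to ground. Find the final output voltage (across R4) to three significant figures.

Stage 2 presents R3+R4 = 270.0 Ω as a load on stage 1's tap.
Stage 1's lower leg becomes R2‖(R3+R4) = 159.5 Ω, so V_mid = 18.3 × 159.5/2010 = 1.453 V.
Stage 2 is itself unloaded: V_out = V_mid × R4/(R3+R4) = 1.453 × 120/270.0 = 0.646 V.

V_out ≈ 0.646 V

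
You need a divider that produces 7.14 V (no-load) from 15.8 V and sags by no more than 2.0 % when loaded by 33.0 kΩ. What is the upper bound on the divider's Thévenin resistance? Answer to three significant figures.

Loading drop = R_th/(R_th + R_L) ≤ 0.0200, so R_th ≤ R_L · ε/(1−ε) = 33.0 kΩ × 0.0200/0.9800 = 673 Ω.
(Any R1, R2 with R2/(R1+R2) = 0.452 and R1‖R2 ≤ 673 Ω will meet the spec.)

R_th ≤ 673 Ω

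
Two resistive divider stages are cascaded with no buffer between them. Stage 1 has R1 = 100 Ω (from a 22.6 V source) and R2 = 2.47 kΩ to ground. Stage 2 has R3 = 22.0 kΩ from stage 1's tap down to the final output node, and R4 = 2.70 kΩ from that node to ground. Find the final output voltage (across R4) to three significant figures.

V_out ≈ 2.37 V

Stage 2 presents R3+R4 = 24700 Ω as a load on stage 1's tap.
Stage 1's lower leg becomes R2‖(R3+R4) = 2245 Ω, so V_mid = 22.6 × 2245/2345 = 21.64 V.
Stage 2 is itself unloaded: V_out = V_mid × R4/(R3+R4) = 21.64 × 2700/24700 = 2.37 V.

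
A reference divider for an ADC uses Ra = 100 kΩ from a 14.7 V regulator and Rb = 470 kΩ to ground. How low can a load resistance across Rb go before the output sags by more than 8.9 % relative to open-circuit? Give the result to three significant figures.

Output resistance R_th = Ra‖Rb = (100 × 470)/570.0 = 82.46 kΩ.
The fractional drop is R_th/(R_th + R_L); requiring this ≤ 0.0890 gives R_L ≥ R_th(1/0.0890 − 1) = 82.46 × 10.24 = 844 kΩ.

R_L(min) ≈ 844 kΩ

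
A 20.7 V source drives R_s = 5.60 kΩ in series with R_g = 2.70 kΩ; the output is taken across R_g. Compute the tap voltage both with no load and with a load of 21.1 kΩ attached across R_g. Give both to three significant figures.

Unloaded: 6.73 V; loaded: 6.20 V

Open-circuit: V = 20.7 × 2.70/(5.60 + 2.70) = 6.73 V.
With the load, R_g becomes R_g‖R_L = 2.394 kΩ, so V = 20.7 × 2.394/7.994 = 6.20 V.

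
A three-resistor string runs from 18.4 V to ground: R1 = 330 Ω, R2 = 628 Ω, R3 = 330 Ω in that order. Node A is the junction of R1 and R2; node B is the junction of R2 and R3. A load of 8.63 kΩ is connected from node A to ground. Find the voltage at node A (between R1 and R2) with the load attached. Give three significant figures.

V ≈ 13.3 V

Below node A the series string R2+R3 = 958.0 Ω sits in parallel with the 8630 Ω load: 862.3 Ω.
V_A = 18.4 × 862.3/(330 + 862.3) = 13.3 V.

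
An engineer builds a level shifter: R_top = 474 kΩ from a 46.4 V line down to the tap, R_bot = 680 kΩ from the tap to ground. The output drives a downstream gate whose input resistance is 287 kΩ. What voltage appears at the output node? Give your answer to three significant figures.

The load sits in parallel with R_bot: R_bot‖R_L = (680 × 287) / (680 + 287) = 201.8 kΩ.
V_out = 46.4 × 201.8 / (474 + 201.8) = 46.4 × 201.8/675.8 = 13.9 V.
(Unloaded it would have been 27.3 V.)

V_out ≈ 13.9 V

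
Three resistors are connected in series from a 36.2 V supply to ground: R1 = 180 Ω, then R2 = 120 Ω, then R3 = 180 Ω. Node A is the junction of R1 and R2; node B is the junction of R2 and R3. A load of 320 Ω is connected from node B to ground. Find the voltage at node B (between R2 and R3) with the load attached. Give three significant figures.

At node B, R3 is in parallel with the load: R3‖R_L = 115.2 Ω.
Below node A the resistance is R2 + (R3‖R_L) = 235.2 Ω, so V_A = 36.2 × 235.2/415.2 = 20.51 V.
Then V_B = V_A × (R3‖R_L)/(R2 + R3‖R_L) = 20.51 × 115.2/235.2 = 10.0 V.

V ≈ 10.0 V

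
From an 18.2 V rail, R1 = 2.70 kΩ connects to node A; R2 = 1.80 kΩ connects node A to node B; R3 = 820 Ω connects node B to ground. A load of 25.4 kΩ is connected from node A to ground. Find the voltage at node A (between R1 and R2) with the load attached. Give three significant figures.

V ≈ 8.52 V

Below node A the series string R2+R3 = 2620 Ω sits in parallel with the 25400 Ω load: 2375 Ω.
V_A = 18.2 × 2375/(2700 + 2375) = 8.52 V.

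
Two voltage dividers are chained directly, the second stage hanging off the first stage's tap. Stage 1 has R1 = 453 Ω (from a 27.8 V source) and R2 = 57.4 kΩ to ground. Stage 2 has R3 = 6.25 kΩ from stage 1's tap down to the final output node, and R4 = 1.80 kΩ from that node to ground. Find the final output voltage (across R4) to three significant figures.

Stage 2 presents R3+R4 = 8050 Ω as a load on stage 1's tap.
Stage 1's lower leg becomes R2‖(R3+R4) = 7060 Ω, so V_mid = 27.8 × 7060/7513 = 26.12 V.
Stage 2 is itself unloaded: V_out = V_mid × R4/(R3+R4) = 26.12 × 1800/8050 = 5.84 V.

V_out ≈ 5.84 V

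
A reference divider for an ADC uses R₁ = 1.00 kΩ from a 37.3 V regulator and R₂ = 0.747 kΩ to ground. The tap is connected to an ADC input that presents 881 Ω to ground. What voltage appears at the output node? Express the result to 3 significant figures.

The load sits in parallel with R₂: R₂‖R_L = (747 × 881) / (747 + 881) = 404.2 Ω.
V_out = 37.3 × 404.2 / (1000 + 404.2) = 37.3 × 404.2/1404 = 10.7 V.
(Unloaded it would have been 15.9 V.)

V_out ≈ 10.7 V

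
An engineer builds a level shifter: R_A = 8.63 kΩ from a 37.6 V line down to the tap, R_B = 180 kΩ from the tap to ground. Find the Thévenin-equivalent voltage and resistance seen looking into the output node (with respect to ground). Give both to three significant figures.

V_th = 35.9 V, R_th = 8.24 kΩ

V_th is the open-circuit tap voltage: 37.6 × 180/(8.63 + 180) = 35.9 V.
With the supply zeroed, R_A and R_B appear in parallel from the tap: R_th = R_A‖R_B = (8.63 × 180)/188.6 = 8.24 kΩ.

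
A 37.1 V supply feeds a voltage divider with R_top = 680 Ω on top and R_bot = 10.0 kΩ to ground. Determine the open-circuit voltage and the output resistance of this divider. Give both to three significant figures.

V_th is the open-circuit tap voltage: 37.1 × 10000/(680 + 10000) = 34.7 V.
With the supply zeroed, R_top and R_bot appear in parallel from the tap: R_th = R_top‖R_bot = (680 × 10000)/10680 = 637 Ω.

V_th = 34.7 V, R_th = 637 Ω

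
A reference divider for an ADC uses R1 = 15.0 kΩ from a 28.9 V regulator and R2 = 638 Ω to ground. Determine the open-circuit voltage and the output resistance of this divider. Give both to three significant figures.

V_th is the open-circuit tap voltage: 28.9 × 638/(15000 + 638) = 1.18 V.
With the supply zeroed, R1 and R2 appear in parallel from the tap: R_th = R1‖R2 = (15000 × 638)/15640 = 612 Ω.

V_th = 1.18 V, R_th = 612 Ω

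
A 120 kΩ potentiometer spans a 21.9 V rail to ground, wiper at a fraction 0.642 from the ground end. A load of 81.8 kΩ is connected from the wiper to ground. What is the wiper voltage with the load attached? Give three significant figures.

The wiper splits the pot into (1−α)R = 42.96 kΩ above and αR = 77.04 kΩ below.
Lower section ‖ load = 39.67 kΩ.
V_wiper = 21.9 × 39.67/(42.96 + 39.67) = 10.5 V.

V ≈ 10.5 V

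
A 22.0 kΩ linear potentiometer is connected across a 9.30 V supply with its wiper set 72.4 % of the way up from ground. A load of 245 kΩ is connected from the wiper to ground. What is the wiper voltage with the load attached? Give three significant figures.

V ≈ 6.61 V

The wiper splits the pot into (1−α)R = 6.072 kΩ above and αR = 15.93 kΩ below.
Lower section ‖ load = 14.96 kΩ.
V_wiper = 9.30 × 14.96/(6.072 + 14.96) = 6.61 V.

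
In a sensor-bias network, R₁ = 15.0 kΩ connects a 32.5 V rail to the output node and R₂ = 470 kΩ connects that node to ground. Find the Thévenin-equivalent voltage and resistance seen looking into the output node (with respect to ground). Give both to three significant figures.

V_th = 31.5 V, R_th = 14.5 kΩ

V_th is the open-circuit tap voltage: 32.5 × 470/(15.0 + 470) = 31.5 V.
With the supply zeroed, R₁ and R₂ appear in parallel from the tap: R_th = R₁‖R₂ = (15.0 × 470)/485.0 = 14.5 kΩ.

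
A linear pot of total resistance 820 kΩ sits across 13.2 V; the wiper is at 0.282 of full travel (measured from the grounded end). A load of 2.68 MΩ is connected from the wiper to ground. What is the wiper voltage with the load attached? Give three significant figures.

V ≈ 3.51 V

The wiper splits the pot into (1−α)R = 588.8 kΩ above and αR = 231.2 kΩ below.
Lower section ‖ load = 212.9 kΩ.
V_wiper = 13.2 × 212.9/(588.8 + 212.9) = 3.51 V.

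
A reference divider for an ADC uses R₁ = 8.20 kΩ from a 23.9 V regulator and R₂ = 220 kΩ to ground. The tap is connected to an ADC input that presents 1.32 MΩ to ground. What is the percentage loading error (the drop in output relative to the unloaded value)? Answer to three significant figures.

The divider's output (Thévenin) resistance is R₁‖R₂ = 7.905 kΩ.
Fractional drop under load = R_th/(R_th + R_L) = 7.905 / (7.905 + 1320) = 0.005953.
So the output falls by 0.595 %.

0.595 %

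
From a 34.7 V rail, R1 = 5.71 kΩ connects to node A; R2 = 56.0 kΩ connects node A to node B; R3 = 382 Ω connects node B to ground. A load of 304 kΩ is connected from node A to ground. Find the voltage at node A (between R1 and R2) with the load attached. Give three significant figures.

V ≈ 31.0 V

Below node A the series string R2+R3 = 56380 Ω sits in parallel with the 304000 Ω load: 47560 Ω.
V_A = 34.7 × 47560/(5710 + 47560) = 31.0 V.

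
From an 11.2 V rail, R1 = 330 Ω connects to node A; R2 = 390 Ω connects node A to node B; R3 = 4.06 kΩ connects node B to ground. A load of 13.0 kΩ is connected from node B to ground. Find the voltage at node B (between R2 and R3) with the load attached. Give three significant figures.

At node B, R3 is in parallel with the load: R3‖R_L = 3094 Ω.
Below node A the resistance is R2 + (R3‖R_L) = 3484 Ω, so V_A = 11.2 × 3484/3814 = 10.23 V.
Then V_B = V_A × (R3‖R_L)/(R2 + R3‖R_L) = 10.23 × 3094/3484 = 9.09 V.

V ≈ 9.09 V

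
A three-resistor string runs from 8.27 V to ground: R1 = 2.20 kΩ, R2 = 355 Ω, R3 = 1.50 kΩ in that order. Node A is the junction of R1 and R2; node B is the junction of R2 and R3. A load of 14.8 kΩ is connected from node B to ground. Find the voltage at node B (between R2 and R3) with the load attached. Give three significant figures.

At node B, R3 is in parallel with the load: R3‖R_L = 1362 Ω.
Below node A the resistance is R2 + (R3‖R_L) = 1717 Ω, so V_A = 8.27 × 1717/3917 = 3.625 V.
Then V_B = V_A × (R3‖R_L)/(R2 + R3‖R_L) = 3.625 × 1362/1717 = 2.88 V.

V ≈ 2.88 V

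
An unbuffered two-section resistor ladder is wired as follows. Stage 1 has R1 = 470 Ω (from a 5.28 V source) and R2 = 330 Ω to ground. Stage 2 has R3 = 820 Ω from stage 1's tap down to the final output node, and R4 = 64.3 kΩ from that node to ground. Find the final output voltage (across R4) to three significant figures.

V_out ≈ 2.14 V

Stage 2 presents R3+R4 = 65120 Ω as a load on stage 1's tap.
Stage 1's lower leg becomes R2‖(R3+R4) = 328.3 Ω, so V_mid = 5.28 × 328.3/798.3 = 2.172 V.
Stage 2 is itself unloaded: V_out = V_mid × R4/(R3+R4) = 2.172 × 64300/65120 = 2.14 V.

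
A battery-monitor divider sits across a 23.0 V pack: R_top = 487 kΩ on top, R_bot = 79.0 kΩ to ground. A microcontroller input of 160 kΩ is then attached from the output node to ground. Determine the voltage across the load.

V_out ≈ 2.25 V

The load sits in parallel with R_bot: R_bot‖R_L = (79.0 × 160) / (79.0 + 160) = 52.89 kΩ.
V_out = 23.0 × 52.89 / (487 + 52.89) = 23.0 × 52.89/539.9 = 2.25 V.
(Unloaded it would have been 3.21 V.)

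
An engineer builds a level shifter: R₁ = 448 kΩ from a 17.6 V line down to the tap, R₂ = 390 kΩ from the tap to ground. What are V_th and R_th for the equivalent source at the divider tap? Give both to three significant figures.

V_th = 8.19 V, R_th = 208 kΩ

V_th is the open-circuit tap voltage: 17.6 × 390/(448 + 390) = 8.19 V.
With the supply zeroed, R₁ and R₂ appear in parallel from the tap: R_th = R₁‖R₂ = (448 × 390)/838.0 = 208 kΩ.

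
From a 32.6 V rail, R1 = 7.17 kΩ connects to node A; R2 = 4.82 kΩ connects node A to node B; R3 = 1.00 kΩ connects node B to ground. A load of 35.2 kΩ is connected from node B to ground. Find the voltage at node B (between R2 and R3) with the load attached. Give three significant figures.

V ≈ 2.45 V

At node B, R3 is in parallel with the load: R3‖R_L = 0.9724 kΩ.
Below node A the resistance is R2 + (R3‖R_L) = 5.792 kΩ, so V_A = 32.6 × 5.792/12.96 = 14.57 V.
Then V_B = V_A × (R3‖R_L)/(R2 + R3‖R_L) = 14.57 × 0.9724/5.792 = 2.45 V.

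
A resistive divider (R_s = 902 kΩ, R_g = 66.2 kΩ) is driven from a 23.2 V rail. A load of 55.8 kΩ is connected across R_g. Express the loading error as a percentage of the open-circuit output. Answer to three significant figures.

Unloaded V = 23.2 × 66.2/968.2 = 1.586 V.
Loaded: R_g‖R_L = 30.28 kΩ, giving V = 23.2 × 30.28/932.3 = 0.7535 V.
Drop = (1.586 − 0.7535) / 1.586 = 52.5 %.

52.5 %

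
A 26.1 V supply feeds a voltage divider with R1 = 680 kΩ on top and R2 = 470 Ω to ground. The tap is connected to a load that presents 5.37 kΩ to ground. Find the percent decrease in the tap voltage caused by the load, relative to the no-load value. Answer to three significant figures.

The divider's output (Thévenin) resistance is R1‖R2 = 469.7 Ω.
Fractional drop under load = R_th/(R_th + R_L) = 469.7 / (469.7 + 5370) = 0.08043.
So the output falls by 8.04 %.

8.04 %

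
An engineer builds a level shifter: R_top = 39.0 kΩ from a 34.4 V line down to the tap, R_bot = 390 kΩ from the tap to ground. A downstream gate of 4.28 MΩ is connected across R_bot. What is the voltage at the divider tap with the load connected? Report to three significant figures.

The load sits in parallel with R_bot: R_bot‖R_L = (390 × 4280) / (390 + 4280) = 357.4 kΩ.
V_out = 34.4 × 357.4 / (39.0 + 357.4) = 34.4 × 357.4/396.4 = 31.0 V.

V_out ≈ 31.0 V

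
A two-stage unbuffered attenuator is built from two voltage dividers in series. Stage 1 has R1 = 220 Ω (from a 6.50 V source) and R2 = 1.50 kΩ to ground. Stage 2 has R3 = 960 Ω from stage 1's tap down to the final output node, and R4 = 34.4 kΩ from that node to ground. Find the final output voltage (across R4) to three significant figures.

V_out ≈ 5.48 V

Stage 2 presents R3+R4 = 35360 Ω as a load on stage 1's tap.
Stage 1's lower leg becomes R2‖(R3+R4) = 1439 Ω, so V_mid = 6.50 × 1439/1659 = 5.638 V.
Stage 2 is itself unloaded: V_out = V_mid × R4/(R3+R4) = 5.638 × 34400/35360 = 5.48 V.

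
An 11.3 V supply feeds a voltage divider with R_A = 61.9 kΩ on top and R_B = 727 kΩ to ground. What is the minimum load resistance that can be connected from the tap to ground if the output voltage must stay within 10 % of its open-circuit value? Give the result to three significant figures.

R_L(min) ≈ 513 kΩ

Output resistance R_th = R_A‖R_B = (61.9 × 727)/788.9 = 57.04 kΩ.
The fractional drop is R_th/(R_th + R_L); requiring this ≤ 0.100 gives R_L ≥ R_th(1/0.100 − 1) = 57.04 × 9.000 = 513 kΩ.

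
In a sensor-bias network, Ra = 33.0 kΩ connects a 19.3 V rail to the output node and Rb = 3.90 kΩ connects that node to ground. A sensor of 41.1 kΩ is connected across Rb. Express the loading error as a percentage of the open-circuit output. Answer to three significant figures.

7.82 %

The divider's output (Thévenin) resistance is Ra‖Rb = 3.488 kΩ.
Fractional drop under load = R_th/(R_th + R_L) = 3.488 / (3.488 + 41.1) = 0.07822.
So the output falls by 7.82 %.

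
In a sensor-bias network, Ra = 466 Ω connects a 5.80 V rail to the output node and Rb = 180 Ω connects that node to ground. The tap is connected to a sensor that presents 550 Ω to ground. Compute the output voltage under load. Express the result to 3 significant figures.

V_out ≈ 1.31 V

The load sits in parallel with Rb: Rb‖R_L = (180 × 550) / (180 + 550) = 135.6 Ω.
V_out = 5.80 × 135.6 / (466 + 135.6) = 5.80 × 135.6/601.6 = 1.31 V.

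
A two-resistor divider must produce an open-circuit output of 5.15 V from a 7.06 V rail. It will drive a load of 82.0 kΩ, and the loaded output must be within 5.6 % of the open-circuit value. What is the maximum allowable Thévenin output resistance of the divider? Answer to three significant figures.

Loading drop = R_th/(R_th + R_L) ≤ 0.0560, so R_th ≤ R_L · ε/(1−ε) = 82.0 kΩ × 0.0560/0.9440 = 4.86 kΩ.

R_th ≤ 4.86 kΩ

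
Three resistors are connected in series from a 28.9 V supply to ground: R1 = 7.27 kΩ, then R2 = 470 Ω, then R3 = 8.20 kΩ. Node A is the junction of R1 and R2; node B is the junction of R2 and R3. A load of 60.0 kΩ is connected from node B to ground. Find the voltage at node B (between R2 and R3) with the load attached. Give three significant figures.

At node B, R3 is in parallel with the load: R3‖R_L = 7214 Ω.
Below node A the resistance is R2 + (R3‖R_L) = 7684 Ω, so V_A = 28.9 × 7684/14950 = 14.85 V.
Then V_B = V_A × (R3‖R_L)/(R2 + R3‖R_L) = 14.85 × 7214/7684 = 13.9 V.

V ≈ 13.9 V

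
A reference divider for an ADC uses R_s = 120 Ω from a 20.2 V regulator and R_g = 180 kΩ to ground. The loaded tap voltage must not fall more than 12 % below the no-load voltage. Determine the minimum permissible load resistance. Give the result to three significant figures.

R_L(min) ≈ 879 Ω

Output resistance R_th = R_s‖R_g = (120 × 180000)/180100 = 119.9 Ω.
The fractional drop is R_th/(R_th + R_L); requiring this ≤ 0.120 gives R_L ≥ R_th(1/0.120 − 1) = 119.9 × 7.333 = 879 Ω.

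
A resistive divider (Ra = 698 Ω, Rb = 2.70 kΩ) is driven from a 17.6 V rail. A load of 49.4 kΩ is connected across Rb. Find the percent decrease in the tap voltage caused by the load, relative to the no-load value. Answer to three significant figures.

The divider's output (Thévenin) resistance is Ra‖Rb = 554.6 Ω.
Fractional drop under load = R_th/(R_th + R_L) = 554.6 / (554.6 + 49400) = 0.01110.
So the output falls by 1.11 %.

1.11 %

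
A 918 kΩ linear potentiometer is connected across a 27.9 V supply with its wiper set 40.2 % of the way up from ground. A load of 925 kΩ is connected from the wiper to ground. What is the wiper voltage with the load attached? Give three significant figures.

The wiper splits the pot into (1−α)R = 549.0 kΩ above and αR = 369.0 kΩ below.
Lower section ‖ load = 263.8 kΩ.
V_wiper = 27.9 × 263.8/(549.0 + 263.8) = 9.06 V.

V ≈ 9.06 V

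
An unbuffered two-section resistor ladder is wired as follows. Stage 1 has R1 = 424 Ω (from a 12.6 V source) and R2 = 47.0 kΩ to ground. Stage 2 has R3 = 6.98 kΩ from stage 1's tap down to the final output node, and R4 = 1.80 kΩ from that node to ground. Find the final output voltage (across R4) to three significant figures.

V_out ≈ 2.44 V

Stage 2 presents R3+R4 = 8780 Ω as a load on stage 1's tap.
Stage 1's lower leg becomes R2‖(R3+R4) = 7398 Ω, so V_mid = 12.6 × 7398/7822 = 11.92 V.
Stage 2 is itself unloaded: V_out = V_mid × R4/(R3+R4) = 11.92 × 1800/8780 = 2.44 V.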